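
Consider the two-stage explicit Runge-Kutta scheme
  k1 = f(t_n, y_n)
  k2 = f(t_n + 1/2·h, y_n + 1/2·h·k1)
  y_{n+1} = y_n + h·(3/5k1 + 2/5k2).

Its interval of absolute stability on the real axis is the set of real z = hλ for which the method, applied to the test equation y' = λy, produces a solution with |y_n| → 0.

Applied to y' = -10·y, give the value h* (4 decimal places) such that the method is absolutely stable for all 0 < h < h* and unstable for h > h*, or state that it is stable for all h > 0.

With y'=λy (z=hλ):
  k1=λy_n ⇒ h·k1=z·y_n;  k2=λ(1+1/2z)y_n ⇒ h·k2=z(1+1/2z)y_n
  y_{n+1}/y_n = 1 + 3/5z + 2/5z(1+1/2z) = 1 + z + 1/5z²
  so R(z) = 1 + z + 1/5z².

Boundary: |R(x)|=1, x<0.
x=-1.2: |R|=0.0880
R=1: x+1/5x²=0 ⇒ x=−5=-5.0000; min R=1−1/(4·1/5)=-0.2500>−1
Confirm numerically:
  x=-4.638: |R|=0.66421 <1
  x=-4.336: |R|=0.42418 <1
  x=-2.095: |R|=0.21720 <1
  x=-5.504: |R|=1.55480 >1
  x=-5.177: |R|=1.18327 >1
Interval (-5.0000, 0).

(-5.0000,0); λ=-10 ⇒ h* = (5)/10 = 0.5000.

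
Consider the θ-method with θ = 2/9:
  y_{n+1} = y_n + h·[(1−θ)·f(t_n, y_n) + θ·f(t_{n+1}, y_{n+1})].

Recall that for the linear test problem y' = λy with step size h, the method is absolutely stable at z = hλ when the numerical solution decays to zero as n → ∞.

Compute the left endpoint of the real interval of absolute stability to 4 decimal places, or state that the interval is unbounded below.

With y'=λy (z=hλ):
  y_{n+1} = y_n + z·[7/9·y_n + 2/9·y_{n+1}] ⇒ (1 − 2/9z)y_{n+1} = (1 + 7/9z)y_n
  Hence R(z) = (1 + 7/9z)/(1 − 2/9z).

Need |R(x)|<1, x<0.
x=-1.78: |R|=0.2755
R=−1: 1+7/9x = −1+2/9x ⇒ -5/9x=2 ⇒ x=2/(-5/9)=-3.6000
Confirm numerically:
  x=-3.451: |R|=0.95315 <1
  x=-3.424: |R|=0.94447 <1
  x=-2.281: |R|=0.51371 <1
  x=-2.099: |R|=0.43135 <1
  x=-4.051: |R|=1.13186 >1
  x=-3.977: |R|=1.11118 >1
Stable set (-3.6000, 0).

z* = -3.6000.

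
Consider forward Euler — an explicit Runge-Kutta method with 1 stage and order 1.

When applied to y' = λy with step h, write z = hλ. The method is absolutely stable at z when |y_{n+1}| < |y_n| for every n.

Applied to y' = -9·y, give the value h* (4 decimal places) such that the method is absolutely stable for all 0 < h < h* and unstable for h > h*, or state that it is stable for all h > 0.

(-2.0000,0); λ=-9 ⇒ h* = 0.2222.

Test eqn y'=λy, z=hλ:
  order 1, 1-stage ⇒ R(z)=1+z
  (e.g. R(-0.68)=0.32000, |R|=0.32000)

Need |R(x)|<1, x<0.
x=-0.68: |R|=0.3200
|R(-1.4)|=0.4000 |R(-1.2)|=0.2000 |R(-0.9)|=0.1000
Bisect:
  x_lo=-2.3707 |R|=1.3707  x_hi=-0.1394 |R|=0.8606
  mid=-1.25504 |R|=0.25504 →hi
  mid=-1.81288 |R|=0.81288 →hi
  mid=-2.09180 |R|=1.09180 →lo
  mid=-1.95234 |R|=0.95234 →hi
  mid=-2.02207 |R|=1.02207 →lo
  mid=-1.98720 |R|=0.98720 →hi
  mid=-2.00463 |R|=1.00463 →lo
  mid=-1.99592 |R|=0.99592 →hi
  mid=-2.00027 |R|=1.00027 →lo
  mid=-1.99810 |R|=0.99810 →hi
  ...
  [-2.00000,-1.99987] ⇒ x*=-2.0000
Stable set (-2.0000, 0).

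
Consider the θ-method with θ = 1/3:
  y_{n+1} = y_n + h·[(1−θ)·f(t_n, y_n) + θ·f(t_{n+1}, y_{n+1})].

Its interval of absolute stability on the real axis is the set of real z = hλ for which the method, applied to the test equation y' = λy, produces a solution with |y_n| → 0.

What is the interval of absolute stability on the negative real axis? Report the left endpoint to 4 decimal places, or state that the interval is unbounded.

On y'=λy, z=hλ:
  y_{n+1} = y_n + z·[2/3·y_n + 1/3·y_{n+1}] ⇒ (1 − 1/3z)y_{n+1} = (1 + 2/3z)y_n
  R(z) = (1 + 2/3z)/(1 − 1/3z).

Need |R(x)|<1, x<0.
x=-1.1: |R|=0.1951
R=−1: 1+2/3x = −1+1/3x ⇒ -1/3x=2 ⇒ x=2/(-1/3)=-6.0000
Confirm numerically:
  x=-5.407: |R|=0.92946 <1
  x=-5.342: |R|=0.92112 <1
  x=-3.164: |R|=0.53991 <1
  x=-6.421: |R|=1.04469 >1
  x=-6.412: |R|=1.04377 >1
So |R|<1 on (-6.0000, 0).

z∈(-6.0000,0).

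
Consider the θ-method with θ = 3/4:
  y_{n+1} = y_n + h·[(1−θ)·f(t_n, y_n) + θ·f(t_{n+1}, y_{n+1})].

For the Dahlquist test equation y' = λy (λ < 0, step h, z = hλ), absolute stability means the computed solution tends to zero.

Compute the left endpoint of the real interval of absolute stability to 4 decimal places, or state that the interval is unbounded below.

Set f=λy, z=hλ:
  y_{n+1} = y_n + z·[1/4·y_n + 3/4·y_{n+1}] ⇒ (1 − 3/4z)y_{n+1} = (1 + 1/4z)y_n
  Hence R(z) = (1 + 1/4z)/(1 − 3/4z).

Boundary: |R(x)|=1, x<0.
x=-0.47: |R|=0.6525
x=-2: |R|=0.2000
x=-10: |R|=0.1765
x=-100: |R|=0.3158
θ=3/4≥1/2 ⇒ |1+1/4x|<|1−3/4x| ∀x<0 ⇒ unbounded interval.

unbounded; (−∞, 0).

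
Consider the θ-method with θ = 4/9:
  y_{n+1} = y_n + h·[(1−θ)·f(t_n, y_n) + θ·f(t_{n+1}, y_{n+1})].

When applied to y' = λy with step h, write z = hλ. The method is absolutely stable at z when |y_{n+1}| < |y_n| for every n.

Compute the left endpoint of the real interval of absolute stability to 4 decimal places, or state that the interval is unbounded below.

left endpoint -18.0000.

Set f=λy, z=hλ:
  y_{n+1} = y_n + z·[5/9·y_n + 4/9·y_{n+1}] ⇒ (1 − 4/9z)y_{n+1} = (1 + 5/9z)y_n
  so R(z) = (1 + 5/9z)/(1 − 4/9z).

Need |R(x)|<1, x<0.
x=-0.31: |R|=0.7275
R=−1: 1+5/9x = −1+4/9x ⇒ -1/9x=2 ⇒ x=2/(-1/9)=-18.0000
Confirm numerically:
  x=-14.422: |R|=0.94635 <1
  x=-10.341: |R|=0.84793 <1
  x=-8.011: |R|=0.75663 <1
  x=-18.553: |R|=1.00665 >1
  x=-18.175: |R|=1.00214 >1
  x=-18.073: |R|=1.00090 >1
Interval (-18.0000, 0).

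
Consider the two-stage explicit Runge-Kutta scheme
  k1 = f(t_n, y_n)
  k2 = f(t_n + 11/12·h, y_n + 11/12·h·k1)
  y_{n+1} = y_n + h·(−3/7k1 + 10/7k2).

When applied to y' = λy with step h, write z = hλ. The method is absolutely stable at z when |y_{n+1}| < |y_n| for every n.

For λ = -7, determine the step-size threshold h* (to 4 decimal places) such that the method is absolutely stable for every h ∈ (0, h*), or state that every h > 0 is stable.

(-0.7636,0); λ=-7 ⇒ h* = (42/55)/7 = 0.1091.

Test eqn y'=λy, z=hλ:
  k1=λy_n ⇒ h·k1=z·y_n;  k2=λ(1+11/12z)y_n ⇒ h·k2=z(1+11/12z)y_n
  y_{n+1}/y_n = 1 − 3/7z + 10/7z(1+11/12z) = 1 + z + 55/42z²
  Hence R(z) = 1 + z + 55/42z².

Boundary: |R(x)|=1, x<0.
x=-1.24: |R|=1.7735
R=1: x+55/42x²=0 ⇒ x=−42/55=-0.7636; min R=1−1/(4·55/42)=0.8091>−1
Confirm numerically:
  x=-0.673: |R|=0.92012 <1
  x=-0.668: |R|=0.91634 <1
  x=-0.583: |R|=0.86209 <1
  x=-1.124: |R|=1.53042 >1
  x=-0.832: |R|=1.07448 >1
Interval (-0.7636, 0).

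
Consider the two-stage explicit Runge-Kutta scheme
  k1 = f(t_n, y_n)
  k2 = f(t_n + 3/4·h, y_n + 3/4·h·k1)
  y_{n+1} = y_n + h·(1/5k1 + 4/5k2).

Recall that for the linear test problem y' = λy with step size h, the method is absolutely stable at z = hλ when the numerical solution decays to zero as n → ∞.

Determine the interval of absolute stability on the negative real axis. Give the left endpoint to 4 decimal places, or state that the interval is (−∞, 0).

Set f=λy, z=hλ:
  k1=λy_n ⇒ h·k1=z·y_n;  k2=λ(1+3/4z)y_n ⇒ h·k2=z(1+3/4z)y_n
  y_{n+1}/y_n = 1 + 1/5z + 4/5z(1+3/4z) = 1 + z + 3/5z²
  so R(z) = 1 + z + 3/5z².

Need |R(x)|<1, x<0.
x=-1.33: |R|=0.7313
R=1: x+3/5x²=0 ⇒ x=−5/3=-1.6667; min R=1−1/(4·3/5)=0.5833>−1
Confirm numerically:
  x=-1.214: |R|=0.67028 <1
  x=-1.079: |R|=0.61954 <1
  x=-1.009: |R|=0.60185 <1
  x=-0.932: |R|=0.58917 <1
  x=-1.900: |R|=1.26600 >1
  x=-1.788: |R|=1.13017 >1
  x=-1.744: |R|=1.08092 >1
Interval (-1.6667, 0).

(-1.6667, 0).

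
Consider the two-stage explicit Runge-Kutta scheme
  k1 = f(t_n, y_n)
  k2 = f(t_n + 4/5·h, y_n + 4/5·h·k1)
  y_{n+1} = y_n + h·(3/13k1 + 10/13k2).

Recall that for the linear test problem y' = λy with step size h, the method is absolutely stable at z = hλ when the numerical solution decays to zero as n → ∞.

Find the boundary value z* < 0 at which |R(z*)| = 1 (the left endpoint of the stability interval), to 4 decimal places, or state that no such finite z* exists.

Test eqn y'=λy, z=hλ:
  k1=λy_n ⇒ h·k1=z·y_n;  k2=λ(1+4/5z)y_n ⇒ h·k2=z(1+4/5z)y_n
  y_{n+1}/y_n = 1 + 3/13z + 10/13z(1+4/5z) = 1 + z + 8/13z²
  so R(z) = 1 + z + 8/13z².

Solve |R(x)|<1 on ℝ⁻.
x=-0.8: |R|=0.5938
R=1: x+8/13x²=0 ⇒ x=−13/8=-1.6250; min R=1−1/(4·8/13)=0.5938>−1
Confirm numerically:
  x=-1.515: |R|=0.89745 <1
  x=-1.306: |R|=0.74362 <1
  x=-1.008: |R|=0.61727 <1
  x=-0.994: |R|=0.61402 <1
  x=-2.088: |R|=1.59492 >1
  x=-1.794: |R|=1.18658 >1
Stable set (-1.6250, 0).

z* = -1.6250.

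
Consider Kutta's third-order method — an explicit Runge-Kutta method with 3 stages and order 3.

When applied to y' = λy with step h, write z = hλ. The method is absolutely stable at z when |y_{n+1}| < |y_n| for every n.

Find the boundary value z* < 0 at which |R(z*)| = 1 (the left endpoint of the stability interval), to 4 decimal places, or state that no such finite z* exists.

left endpoint -2.5127.

With y'=λy (z=hλ):
  order 3, 3-stage ⇒ R(z)=1+z+z^2/2+z^3/6
  (e.g. R(-0.46)=0.62958, |R|=0.62958)

Solve |R(x)|<1 on ℝ⁻.
x=-0.46: |R|=0.6296
|R(-2.07)|=0.4058 |R(-1.85)|=0.1940 |R(-0.88)|=0.3936
Bisect:
  x_lo=-2.8928 |R|=1.7432  x_hi=-0.3140 |R|=0.7301
  mid=-1.60338 |R|=0.00497 →hi
  mid=-2.24807 |R|=0.61472 →hi
  mid=-2.57042 |R|=1.09737 →lo
  mid=-2.40924 |R|=0.83774 →hi
  mid=-2.48983 |R|=0.96272 →hi
  mid=-2.53012 |R|=1.02880 →lo
  mid=-2.50998 |R|=0.99546 →hi
  ...
  [-2.51281,-2.51265] ⇒ x*=-2.5127
Interval (-2.5127, 0).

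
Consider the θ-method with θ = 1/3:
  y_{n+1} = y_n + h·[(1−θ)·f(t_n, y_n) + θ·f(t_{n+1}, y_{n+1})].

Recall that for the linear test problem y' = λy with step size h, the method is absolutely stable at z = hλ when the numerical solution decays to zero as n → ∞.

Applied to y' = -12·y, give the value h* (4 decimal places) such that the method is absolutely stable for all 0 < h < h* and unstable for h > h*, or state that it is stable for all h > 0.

(-6.0000,0); λ=-12 ⇒ h* = (6)/12 = 0.5000.

With y'=λy (z=hλ):
  y_{n+1} = y_n + z·[2/3·y_n + 1/3·y_{n+1}] ⇒ (1 − 1/3z)y_{n+1} = (1 + 2/3z)y_n
  R(z) = (1 + 2/3z)/(1 − 1/3z).

Find x<0 with |R(x)|<1.
x=-1.65: |R|=0.0645
R=−1: 1+2/3x = −1+1/3x ⇒ -1/3x=2 ⇒ x=2/(-1/3)=-6.0000
Confirm numerically:
  x=-5.466: |R|=0.93692 <1
  x=-4.149: |R|=0.74108 <1
  x=-3.310: |R|=0.57369 <1
  x=-6.261: |R|=1.02818 >1
  x=-6.256: |R|=1.02766 >1
Stable set (-6.0000, 0).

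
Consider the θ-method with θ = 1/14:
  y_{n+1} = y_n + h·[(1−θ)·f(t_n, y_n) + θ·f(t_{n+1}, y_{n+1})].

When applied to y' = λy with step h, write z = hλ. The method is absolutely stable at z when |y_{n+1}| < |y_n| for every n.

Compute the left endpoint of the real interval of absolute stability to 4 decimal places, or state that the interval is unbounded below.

left endpoint -2.3333.

With y'=λy (z=hλ):
  y_{n+1} = y_n + z·[13/14·y_n + 1/14·y_{n+1}] ⇒ (1 − 1/14z)y_{n+1} = (1 + 13/14z)y_n
  Hence R(z) = (1 + 13/14z)/(1 − 1/14z).

Solve |R(x)|<1 on ℝ⁻.
x=-0.31: |R|=0.6967
R=−1: 1+13/14x = −1+1/14x ⇒ -6/7x=2 ⇒ x=2/(-6/7)=-2.3333
Confirm numerically:
  x=-1.829: |R|=0.61766 <1
  x=-1.465: |R|=0.32622 <1
  x=-1.298: |R|=0.18787 <1
  x=-2.877: |R|=1.38656 >1
  x=-2.858: |R|=1.37347 >1
So |R|<1 on (-2.3333, 0).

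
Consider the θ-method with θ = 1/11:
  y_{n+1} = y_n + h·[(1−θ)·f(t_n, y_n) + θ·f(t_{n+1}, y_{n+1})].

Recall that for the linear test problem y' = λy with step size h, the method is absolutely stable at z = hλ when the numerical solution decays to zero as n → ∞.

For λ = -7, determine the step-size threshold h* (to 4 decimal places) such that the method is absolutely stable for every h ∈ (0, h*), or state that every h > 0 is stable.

(-2.4444,0); λ=-7 ⇒ h* = (22/9)/7 = 0.3492.

On y'=λy, z=hλ:
  y_{n+1} = y_n + z·[10/11·y_n + 1/11·y_{n+1}] ⇒ (1 − 1/11z)y_{n+1} = (1 + 10/11z)y_n
  R(z) = (1 + 10/11z)/(1 − 1/11z).

Need |R(x)|<1, x<0.
x=-1.25: |R|=0.1224
R=−1: 1+10/11x = −1+1/11x ⇒ -9/11x=2 ⇒ x=2/(-9/11)=-2.4444
Confirm numerically:
  x=-2.284: |R|=0.89130 <1
  x=-2.028: |R|=0.71231 <1
  x=-1.212: |R|=0.09171 <1
  x=-2.998: |R|=1.35591 >1
  x=-2.786: |R|=1.22298 >1
Stable set (-2.4444, 0).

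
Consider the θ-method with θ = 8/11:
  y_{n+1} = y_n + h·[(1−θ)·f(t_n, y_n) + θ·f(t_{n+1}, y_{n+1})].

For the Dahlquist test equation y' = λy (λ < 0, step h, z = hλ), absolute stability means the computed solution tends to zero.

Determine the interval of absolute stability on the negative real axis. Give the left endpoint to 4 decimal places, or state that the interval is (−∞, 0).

Set f=λy, z=hλ:
  y_{n+1} = y_n + z·[3/11·y_n + 8/11·y_{n+1}] ⇒ (1 − 8/11z)y_{n+1} = (1 + 3/11z)y_n
  ⇒ R(z) = (1 + 3/11z)/(1 − 8/11z).

Boundary: |R(x)|=1, x<0.
x=-1.45: |R|=0.2942
x=-2: |R|=0.1852
x=-10: |R|=0.2088
x=-100: |R|=0.3564
θ=8/11≥1/2 ⇒ |1+3/11x|<|1−8/11x| ∀x<0 ⇒ stable on all of ℝ⁻.

interval (−∞, 0).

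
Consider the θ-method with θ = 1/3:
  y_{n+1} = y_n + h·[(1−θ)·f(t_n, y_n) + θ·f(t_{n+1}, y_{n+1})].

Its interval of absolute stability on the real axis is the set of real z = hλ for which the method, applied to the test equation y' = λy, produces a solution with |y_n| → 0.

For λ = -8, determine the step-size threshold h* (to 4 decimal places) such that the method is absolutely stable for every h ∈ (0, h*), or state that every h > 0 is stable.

With y'=λy (z=hλ):
  y_{n+1} = y_n + z·[2/3·y_n + 1/3·y_{n+1}] ⇒ (1 − 1/3z)y_{n+1} = (1 + 2/3z)y_n
  Hence R(z) = (1 + 2/3z)/(1 − 1/3z).

Need |R(x)|<1, x<0.
x=-0.87: |R|=0.3256
R=−1: 1+2/3x = −1+1/3x ⇒ -1/3x=2 ⇒ x=2/(-1/3)=-6.0000
Confirm numerically:
  x=-5.101: |R|=0.88903 <1
  x=-4.444: |R|=0.79097 <1
  x=-4.391: |R|=0.78230 <1
  x=-3.420: |R|=0.59813 <1
  x=-6.395: |R|=1.04204 >1
  x=-6.279: |R|=1.03007 >1
  x=-6.041: |R|=1.00453 >1
Stable set (-6.0000, 0).

(-6.0000,0); λ=-8 ⇒ h* = (6)/8 = 0.7500.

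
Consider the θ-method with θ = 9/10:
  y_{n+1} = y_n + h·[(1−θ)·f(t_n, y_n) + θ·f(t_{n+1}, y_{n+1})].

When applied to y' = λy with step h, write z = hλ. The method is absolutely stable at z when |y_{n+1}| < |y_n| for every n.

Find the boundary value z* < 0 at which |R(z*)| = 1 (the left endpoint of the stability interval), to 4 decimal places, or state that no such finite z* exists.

interval (−∞, 0).

Set f=λy, z=hλ:
  y_{n+1} = y_n + z·[1/10·y_n + 9/10·y_{n+1}] ⇒ (1 − 9/10z)y_{n+1} = (1 + 1/10z)y_n
  so R(z) = (1 + 1/10z)/(1 − 9/10z).

Find x<0 with |R(x)|<1.
x=-1.61: |R|=0.3426
x=-2: |R|=0.2857
x=-10: |R|=0.0000
x=-100: |R|=0.0989
θ=9/10≥1/2 ⇒ |1+1/10x|<|1−9/10x| ∀x<0 ⇒ stable on all of ℝ⁻.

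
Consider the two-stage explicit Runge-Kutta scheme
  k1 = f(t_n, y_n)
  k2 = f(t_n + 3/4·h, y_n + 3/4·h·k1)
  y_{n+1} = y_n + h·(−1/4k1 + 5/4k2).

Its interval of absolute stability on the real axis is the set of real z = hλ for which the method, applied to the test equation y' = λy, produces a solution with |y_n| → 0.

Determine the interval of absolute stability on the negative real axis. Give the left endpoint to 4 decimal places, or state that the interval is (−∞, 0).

On y'=λy, z=hλ:
  k1=λy_n ⇒ h·k1=z·y_n;  k2=λ(1+3/4z)y_n ⇒ h·k2=z(1+3/4z)y_n
  y_{n+1}/y_n = 1 − 1/4z + 5/4z(1+3/4z) = 1 + z + 15/16z²
  Hence R(z) = 1 + z + 15/16z².

Find x<0 with |R(x)|<1.
x=-1.42: |R|=1.4704
R=1: x+15/16x²=0 ⇒ x=−16/15=-1.0667; min R=1−1/(4·15/16)=0.7333>−1
Confirm numerically:
  x=-0.717: |R|=0.76496 <1
  x=-0.577: |R|=0.73512 <1
  x=-0.536: |R|=0.73334 <1
  x=-1.492: |R|=1.59493 >1
  x=-1.247: |R|=1.21082 >1
Stable set (-1.0667, 0).

z∈(-1.0667,0).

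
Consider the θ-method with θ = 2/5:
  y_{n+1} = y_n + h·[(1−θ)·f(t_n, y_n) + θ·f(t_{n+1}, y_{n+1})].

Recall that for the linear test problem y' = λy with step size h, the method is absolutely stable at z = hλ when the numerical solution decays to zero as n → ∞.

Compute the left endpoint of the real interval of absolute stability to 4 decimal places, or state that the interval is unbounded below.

left endpoint -10.0000.

Set f=λy, z=hλ:
  y_{n+1} = y_n + z·[3/5·y_n + 2/5·y_{n+1}] ⇒ (1 − 2/5z)y_{n+1} = (1 + 3/5z)y_n
  so R(z) = (1 + 3/5z)/(1 − 2/5z).

Solve |R(x)|<1 on ℝ⁻.
x=-0.39: |R|=0.6626
R=−1: 1+3/5x = −1+2/5x ⇒ -1/5x=2 ⇒ x=2/(-1/5)=-10.0000
Confirm numerically:
  x=-9.470: |R|=0.97786 <1
  x=-9.419: |R|=0.97563 <1
  x=-9.355: |R|=0.97280 <1
  x=-10.589: |R|=1.02250 >1
  x=-10.095: |R|=1.00377 >1
  x=-10.052: |R|=1.00207 >1
Stable set (-10.0000, 0).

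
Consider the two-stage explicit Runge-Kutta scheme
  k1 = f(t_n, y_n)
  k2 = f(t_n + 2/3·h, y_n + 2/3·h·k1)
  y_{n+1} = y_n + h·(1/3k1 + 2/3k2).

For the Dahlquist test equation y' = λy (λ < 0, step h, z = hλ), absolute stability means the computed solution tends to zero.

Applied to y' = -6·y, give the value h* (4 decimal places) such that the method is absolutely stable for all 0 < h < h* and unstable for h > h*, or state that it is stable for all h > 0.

On y'=λy, z=hλ:
  k1=λy_n ⇒ h·k1=z·y_n;  k2=λ(1+2/3z)y_n ⇒ h·k2=z(1+2/3z)y_n
  y_{n+1}/y_n = 1 + 1/3z + 2/3z(1+2/3z) = 1 + z + 4/9z²
  ⇒ R(z) = 1 + z + 4/9z².

Find x<0 with |R(x)|<1.
x=-1.14: |R|=0.4376
R=1: x+4/9x²=0 ⇒ x=−9/4=-2.2500; min R=1−1/(4·4/9)=0.4375>−1
Confirm numerically:
  x=-2.154: |R|=0.90810 <1
  x=-1.680: |R|=0.57440 <1
  x=-1.020: |R|=0.44240 <1
  x=-2.559: |R|=1.35144 >1
  x=-2.506: |R|=1.28513 >1
Interval (-2.2500, 0).

(-2.2500,0); λ=-6 ⇒ h* = (9/4)/6 = 0.3750.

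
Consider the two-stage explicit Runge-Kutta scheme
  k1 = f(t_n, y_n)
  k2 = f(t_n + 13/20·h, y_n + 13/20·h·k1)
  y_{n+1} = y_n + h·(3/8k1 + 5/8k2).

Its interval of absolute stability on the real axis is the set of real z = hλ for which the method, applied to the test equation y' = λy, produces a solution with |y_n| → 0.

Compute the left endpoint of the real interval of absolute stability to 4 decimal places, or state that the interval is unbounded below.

Set f=λy, z=hλ:
  k1=λy_n ⇒ h·k1=z·y_n;  k2=λ(1+13/20z)y_n ⇒ h·k2=z(1+13/20z)y_n
  y_{n+1}/y_n = 1 + 3/8z + 5/8z(1+13/20z) = 1 + z + 13/32z²
  Hence R(z) = 1 + z + 13/32z².

Need |R(x)|<1, x<0.
x=-0.78: |R|=0.4672
R=1: x+13/32x²=0 ⇒ x=−32/13=-2.4615; min R=1−1/(4·13/32)=0.3846>−1
Confirm numerically:
  x=-1.864: |R|=0.54751 <1
  x=-1.422: |R|=0.39947 <1
  x=-1.171: |R|=0.38607 <1
  x=-3.031: |R|=1.70120 >1
  x=-2.950: |R|=1.58539 >1
Interval (-2.4615, 0).

left endpoint -2.4615.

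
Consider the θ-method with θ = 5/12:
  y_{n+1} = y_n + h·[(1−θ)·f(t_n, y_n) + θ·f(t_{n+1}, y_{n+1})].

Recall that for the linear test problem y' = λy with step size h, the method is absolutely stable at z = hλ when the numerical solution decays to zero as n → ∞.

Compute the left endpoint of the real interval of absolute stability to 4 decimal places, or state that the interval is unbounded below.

On y'=λy, z=hλ:
  y_{n+1} = y_n + z·[7/12·y_n + 5/12·y_{n+1}] ⇒ (1 − 5/12z)y_{n+1} = (1 + 7/12z)y_n
  ⇒ R(z) = (1 + 7/12z)/(1 − 5/12z).

Solve |R(x)|<1 on ℝ⁻.
x=-0.75: |R|=0.4286
R=−1: 1+7/12x = −1+5/12x ⇒ -1/6x=2 ⇒ x=2/(-1/6)=-12.0000
Confirm numerically:
  x=-8.883: |R|=0.88950 <1
  x=-8.863: |R|=0.88859 <1
  x=-5.694: |R|=0.68836 <1
  x=-12.504: |R|=1.01353 >1
  x=-12.279: |R|=1.00760 >1
  x=-12.093: |R|=1.00257 >1
So |R|<1 on (-12.0000, 0).

left endpoint -12.0000.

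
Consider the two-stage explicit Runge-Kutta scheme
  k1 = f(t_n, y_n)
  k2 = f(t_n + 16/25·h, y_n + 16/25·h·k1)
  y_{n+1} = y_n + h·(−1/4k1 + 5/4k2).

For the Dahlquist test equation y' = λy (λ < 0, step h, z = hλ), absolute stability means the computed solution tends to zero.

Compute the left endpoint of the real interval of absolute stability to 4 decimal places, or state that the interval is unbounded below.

z* = -1.2500.

Test eqn y'=λy, z=hλ:
  k1=λy_n ⇒ h·k1=z·y_n;  k2=λ(1+16/25z)y_n ⇒ h·k2=z(1+16/25z)y_n
  y_{n+1}/y_n = 1 − 1/4z + 5/4z(1+16/25z) = 1 + z + 4/5z²
  ⇒ R(z) = 1 + z + 4/5z².

Find x<0 with |R(x)|<1.
x=-0.75: |R|=0.7000
R=1: x+4/5x²=0 ⇒ x=−5/4=-1.2500; min R=1−1/(4·4/5)=0.6875>−1
Confirm numerically:
  x=-0.824: |R|=0.71918 <1
  x=-0.753: |R|=0.70061 <1
  x=-0.684: |R|=0.69028 <1
  x=-1.763: |R|=1.72354 >1
  x=-1.681: |R|=1.57961 >1
Stable set (-1.2500, 0).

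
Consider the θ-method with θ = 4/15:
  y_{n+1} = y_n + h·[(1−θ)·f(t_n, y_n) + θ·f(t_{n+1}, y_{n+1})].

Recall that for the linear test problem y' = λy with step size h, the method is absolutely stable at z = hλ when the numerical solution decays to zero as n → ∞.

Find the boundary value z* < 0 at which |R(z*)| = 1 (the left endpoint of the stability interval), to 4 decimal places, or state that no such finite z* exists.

left endpoint -4.2857.

Test eqn y'=λy, z=hλ:
  y_{n+1} = y_n + z·[11/15·y_n + 4/15·y_{n+1}] ⇒ (1 − 4/15z)y_{n+1} = (1 + 11/15z)y_n
  R(z) = (1 + 11/15z)/(1 − 4/15z).

Boundary: |R(x)|=1, x<0.
x=-0.99: |R|=0.2168
R=−1: 1+11/15x = −1+4/15x ⇒ -7/15x=2 ⇒ x=2/(-7/15)=-4.2857
Confirm numerically:
  x=-3.635: |R|=0.84580 <1
  x=-2.841: |R|=0.61641 <1
  x=-2.006: |R|=0.30690 <1
  x=-4.796: |R|=1.10449 >1
  x=-4.620: |R|=1.06989 >1
  x=-4.619: |R|=1.06969 >1
So |R|<1 on (-4.2857, 0).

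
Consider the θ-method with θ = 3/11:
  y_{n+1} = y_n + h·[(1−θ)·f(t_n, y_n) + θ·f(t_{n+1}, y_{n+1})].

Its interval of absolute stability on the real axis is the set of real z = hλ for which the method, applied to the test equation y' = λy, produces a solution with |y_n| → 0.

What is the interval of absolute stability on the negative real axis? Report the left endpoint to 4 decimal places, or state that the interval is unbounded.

(-4.4000, 0).

With y'=λy (z=hλ):
  y_{n+1} = y_n + z·[8/11·y_n + 3/11·y_{n+1}] ⇒ (1 − 3/11z)y_{n+1} = (1 + 8/11z)y_n
  R(z) = (1 + 8/11z)/(1 − 3/11z).

Boundary: |R(x)|=1, x<0.
x=-0.98: |R|=0.2267
R=−1: 1+8/11x = −1+3/11x ⇒ -5/11x=2 ⇒ x=2/(-5/11)=-4.4000
Confirm numerically:
  x=-3.244: |R|=0.72120 <1
  x=-3.190: |R|=0.70588 <1
  x=-3.168: |R|=0.69957 <1
  x=-1.942: |R|=0.26958 <1
  x=-4.918: |R|=1.10057 >1
  x=-4.737: |R|=1.06684 >1
So |R|<1 on (-4.4000, 0).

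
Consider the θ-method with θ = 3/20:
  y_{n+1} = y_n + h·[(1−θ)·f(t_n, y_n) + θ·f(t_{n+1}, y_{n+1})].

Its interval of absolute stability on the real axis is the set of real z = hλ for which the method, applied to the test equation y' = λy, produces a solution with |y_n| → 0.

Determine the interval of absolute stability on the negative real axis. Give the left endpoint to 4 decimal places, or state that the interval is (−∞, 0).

On y'=λy, z=hλ:
  y_{n+1} = y_n + z·[17/20·y_n + 3/20·y_{n+1}] ⇒ (1 − 3/20z)y_{n+1} = (1 + 17/20z)y_n
  so R(z) = (1 + 17/20z)/(1 − 3/20z).

Find x<0 with |R(x)|<1.
x=-1.3: |R|=0.0879
R=−1: 1+17/20x = −1+3/20x ⇒ -7/10x=2 ⇒ x=2/(-7/10)=-2.8571
Confirm numerically:
  x=-2.543: |R|=0.84082 <1
  x=-2.266: |R|=0.69117 <1
  x=-1.689: |R|=0.34759 <1
  x=-3.430: |R|=1.26477 >1
  x=-3.269: |R|=1.19344 >1
So |R|<1 on (-2.8571, 0).

(-2.8571, 0).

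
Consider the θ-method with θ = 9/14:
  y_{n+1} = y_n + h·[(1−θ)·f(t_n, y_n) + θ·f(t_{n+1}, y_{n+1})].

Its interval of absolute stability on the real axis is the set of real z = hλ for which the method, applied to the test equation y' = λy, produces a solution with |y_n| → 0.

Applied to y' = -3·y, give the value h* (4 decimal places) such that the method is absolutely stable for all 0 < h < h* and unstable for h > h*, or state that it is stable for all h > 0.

unbounded; (−∞, 0). Any h>0 works for λ=-3.

Test eqn y'=λy, z=hλ:
  y_{n+1} = y_n + z·[5/14·y_n + 9/14·y_{n+1}] ⇒ (1 − 9/14z)y_{n+1} = (1 + 5/14z)y_n
  R(z) = (1 + 5/14z)/(1 − 9/14z).

Find x<0 with |R(x)|<1.
x=-0.78: |R|=0.4805
x=-2: |R|=0.1250
x=-10: |R|=0.3462
x=-100: |R|=0.5317
θ=9/14≥1/2 ⇒ |1+5/14x|<|1−9/14x| ∀x<0 ⇒ stable on all of ℝ⁻.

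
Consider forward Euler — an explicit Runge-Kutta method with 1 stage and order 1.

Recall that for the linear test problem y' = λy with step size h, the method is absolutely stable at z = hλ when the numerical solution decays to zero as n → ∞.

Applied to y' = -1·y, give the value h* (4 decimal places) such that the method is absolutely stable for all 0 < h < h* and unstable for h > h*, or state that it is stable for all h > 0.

(-2.0000,0); λ=-1 ⇒ h* = 2.0000.

Test eqn y'=λy, z=hλ:
  order 1, 1-stage ⇒ R(z)=1+z
  (e.g. R(-1.34)=-0.34000, |R|=0.34000)

Boundary: |R(x)|=1, x<0.
x=-1.34: |R|=0.3400
|R(-2.28)|=1.2800 |R(-1.61)|=0.6100 |R(-1.13)|=0.1300
Bisect:
  x_lo=-2.4917 |R|=1.4917  x_hi=-0.3253 |R|=0.6747
  mid=-1.40848 |R|=0.40848 →hi
  mid=-1.95007 |R|=0.95007 →hi
  mid=-2.22087 |R|=1.22087 →lo
  mid=-2.08547 |R|=1.08547 →lo
  mid=-2.01777 |R|=1.01777 →lo
  mid=-1.98392 |R|=0.98392 →hi
  mid=-2.00085 |R|=1.00085 →lo
  mid=-1.99238 |R|=0.99238 →hi
  mid=-1.99662 |R|=0.99662 →hi
  ...
  [-2.00005,-1.99992] ⇒ x*=-2.0000
Stable set (-2.0000, 0).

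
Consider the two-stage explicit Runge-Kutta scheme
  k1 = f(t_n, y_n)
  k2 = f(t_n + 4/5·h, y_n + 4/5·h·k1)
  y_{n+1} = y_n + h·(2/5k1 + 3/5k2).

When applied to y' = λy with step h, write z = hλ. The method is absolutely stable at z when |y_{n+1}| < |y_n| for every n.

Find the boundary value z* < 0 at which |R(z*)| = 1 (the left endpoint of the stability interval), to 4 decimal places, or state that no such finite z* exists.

left endpoint -2.0833.

Set f=λy, z=hλ:
  k1=λy_n ⇒ h·k1=z·y_n;  k2=λ(1+4/5z)y_n ⇒ h·k2=z(1+4/5z)y_n
  y_{n+1}/y_n = 1 + 2/5z + 3/5z(1+4/5z) = 1 + z + 12/25z²
  so R(z) = 1 + z + 12/25z².

Need |R(x)|<1, x<0.
x=-1.07: |R|=0.4796
R=1: x+12/25x²=0 ⇒ x=−25/12=-2.0833; min R=1−1/(4·12/25)=0.4792>−1
Confirm numerically:
  x=-1.960: |R|=0.88397 <1
  x=-1.951: |R|=0.87607 <1
  x=-1.909: |R|=0.84025 <1
  x=-2.627: |R|=1.68554 >1
  x=-2.363: |R|=1.31721 >1
  x=-2.189: |R|=1.11103 >1
Interval (-2.0833, 0).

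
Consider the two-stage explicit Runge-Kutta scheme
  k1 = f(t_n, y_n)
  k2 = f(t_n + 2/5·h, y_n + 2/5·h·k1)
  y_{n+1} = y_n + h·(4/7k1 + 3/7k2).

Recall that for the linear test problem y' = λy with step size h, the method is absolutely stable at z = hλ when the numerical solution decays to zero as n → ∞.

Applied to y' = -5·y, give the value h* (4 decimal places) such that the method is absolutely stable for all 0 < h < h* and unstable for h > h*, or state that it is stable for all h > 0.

Set f=λy, z=hλ:
  k1=λy_n ⇒ h·k1=z·y_n;  k2=λ(1+2/5z)y_n ⇒ h·k2=z(1+2/5z)y_n
  y_{n+1}/y_n = 1 + 4/7z + 3/7z(1+2/5z) = 1 + z + 6/35z²
  so R(z) = 1 + z + 6/35z².

Find x<0 with |R(x)|<1.
x=-1.42: |R|=0.0743
R=1: x+6/35x²=0 ⇒ x=−35/6=-5.8333; min R=1−1/(4·6/35)=-0.4583>−1
Confirm numerically:
  x=-5.769: |R|=0.93638 <1
  x=-4.944: |R|=0.24625 <1
  x=-3.810: |R|=0.32153 <1
  x=-6.041: |R|=1.21506 >1
  x=-5.906: |R|=1.07357 >1
So |R|<1 on (-5.8333, 0).

(-5.8333,0); λ=-5 ⇒ h* = (35/6)/5 = 1.1667.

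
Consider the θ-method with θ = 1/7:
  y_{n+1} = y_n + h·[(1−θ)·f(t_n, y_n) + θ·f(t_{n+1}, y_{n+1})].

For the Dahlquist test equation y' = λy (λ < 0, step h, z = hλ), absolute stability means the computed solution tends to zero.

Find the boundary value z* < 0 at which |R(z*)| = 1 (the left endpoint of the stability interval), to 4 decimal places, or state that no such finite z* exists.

z* = -2.8000.

Set f=λy, z=hλ:
  y_{n+1} = y_n + z·[6/7·y_n + 1/7·y_{n+1}] ⇒ (1 − 1/7z)y_{n+1} = (1 + 6/7z)y_n
  so R(z) = (1 + 6/7z)/(1 − 1/7z).

Find x<0 with |R(x)|<1.
x=-0.75: |R|=0.3226
R=−1: 1+6/7x = −1+1/7x ⇒ -5/7x=2 ⇒ x=2/(-5/7)=-2.8000
Confirm numerically:
  x=-2.041: |R|=0.58025 <1
  x=-1.841: |R|=0.45764 <1
  x=-1.190: |R|=0.01709 <1
  x=-2.961: |R|=1.08082 >1
  x=-2.831: |R|=1.01577 >1
Interval (-2.8000, 0).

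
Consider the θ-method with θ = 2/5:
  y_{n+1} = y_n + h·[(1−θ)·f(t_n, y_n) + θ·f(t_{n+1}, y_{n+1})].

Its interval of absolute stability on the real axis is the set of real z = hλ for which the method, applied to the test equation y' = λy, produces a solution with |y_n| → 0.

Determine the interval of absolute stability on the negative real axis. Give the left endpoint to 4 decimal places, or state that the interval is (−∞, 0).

z∈(-10.0000,0).

Set f=λy, z=hλ:
  y_{n+1} = y_n + z·[3/5·y_n + 2/5·y_{n+1}] ⇒ (1 − 2/5z)y_{n+1} = (1 + 3/5z)y_n
  Hence R(z) = (1 + 3/5z)/(1 − 2/5z).

Solve |R(x)|<1 on ℝ⁻.
x=-1.24: |R|=0.1711
R=−1: 1+3/5x = −1+2/5x ⇒ -1/5x=2 ⇒ x=2/(-1/5)=-10.0000
Confirm numerically:
  x=-8.243: |R|=0.91823 <1
  x=-7.390: |R|=0.86805 <1
  x=-5.370: |R|=0.70584 <1
  x=-10.181: |R|=1.00714 >1
  x=-10.168: |R|=1.00663 >1
Stable set (-10.0000, 0).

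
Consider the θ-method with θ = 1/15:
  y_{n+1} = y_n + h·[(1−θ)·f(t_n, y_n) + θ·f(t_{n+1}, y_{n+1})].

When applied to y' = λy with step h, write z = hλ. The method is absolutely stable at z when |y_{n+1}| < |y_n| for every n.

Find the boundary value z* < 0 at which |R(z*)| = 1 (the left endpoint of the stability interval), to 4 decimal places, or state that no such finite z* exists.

Test eqn y'=λy, z=hλ:
  y_{n+1} = y_n + z·[14/15·y_n + 1/15·y_{n+1}] ⇒ (1 − 1/15z)y_{n+1} = (1 + 14/15z)y_n
  R(z) = (1 + 14/15z)/(1 − 1/15z).

Find x<0 with |R(x)|<1.
x=-0.56: |R|=0.4602
R=−1: 1+14/15x = −1+1/15x ⇒ -13/15x=2 ⇒ x=2/(-13/15)=-2.3077
Confirm numerically:
  x=-2.182: |R|=0.90490 <1
  x=-1.570: |R|=0.42124 <1
  x=-0.972: |R|=0.08715 <1
  x=-0.958: |R|=0.09951 <1
  x=-2.862: |R|=1.40343 >1
  x=-2.524: |R|=1.16047 >1
  x=-2.344: |R|=1.02721 >1
Interval (-2.3077, 0).

left endpoint -2.3077.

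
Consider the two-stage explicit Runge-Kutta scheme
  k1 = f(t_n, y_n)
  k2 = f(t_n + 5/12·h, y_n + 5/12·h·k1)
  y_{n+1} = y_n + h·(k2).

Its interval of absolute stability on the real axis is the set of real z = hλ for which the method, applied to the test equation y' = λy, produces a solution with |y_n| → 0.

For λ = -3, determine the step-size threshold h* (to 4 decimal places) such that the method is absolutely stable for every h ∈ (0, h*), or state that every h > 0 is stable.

Set f=λy, z=hλ:
  k1=λy_n ⇒ h·k1=z·y_n;  k2=λ(1+5/12z)y_n ⇒ h·k2=z(1+5/12z)y_n
  y_{n+1}/y_n = 1 + z(1+5/12z) = 1 + z + 5/12z²
  so R(z) = 1 + z + 5/12z².

Find x<0 with |R(x)|<1.
x=-1.51: |R|=0.4400
R=1: x+5/12x²=0 ⇒ x=−12/5=-2.4000; min R=1−1/(4·5/12)=0.4000>−1
Confirm numerically:
  x=-2.352: |R|=0.95296 <1
  x=-1.598: |R|=0.46600 <1
  x=-1.192: |R|=0.40003 <1
  x=-1.172: |R|=0.40033 <1
  x=-2.908: |R|=1.61553 >1
  x=-2.577: |R|=1.19005 >1
Stable set (-2.4000, 0).

(-2.4000,0); λ=-3 ⇒ h* = (12/5)/3 = 0.8000.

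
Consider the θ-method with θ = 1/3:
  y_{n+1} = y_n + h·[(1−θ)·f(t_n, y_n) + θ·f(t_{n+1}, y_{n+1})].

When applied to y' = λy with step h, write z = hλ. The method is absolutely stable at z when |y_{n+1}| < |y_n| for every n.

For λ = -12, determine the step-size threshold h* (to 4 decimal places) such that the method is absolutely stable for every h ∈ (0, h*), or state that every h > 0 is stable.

Test eqn y'=λy, z=hλ:
  y_{n+1} = y_n + z·[2/3·y_n + 1/3·y_{n+1}] ⇒ (1 − 1/3z)y_{n+1} = (1 + 2/3z)y_n
  ⇒ R(z) = (1 + 2/3z)/(1 − 1/3z).

Find x<0 with |R(x)|<1.
x=-0.76: |R|=0.3936
R=−1: 1+2/3x = −1+1/3x ⇒ -1/3x=2 ⇒ x=2/(-1/3)=-6.0000
Confirm numerically:
  x=-5.355: |R|=0.92280 <1
  x=-4.496: |R|=0.79936 <1
  x=-2.451: |R|=0.34893 <1
  x=-6.153: |R|=1.01672 >1
  x=-6.117: |R|=1.01283 >1
  x=-6.074: |R|=1.00816 >1
Stable set (-6.0000, 0).

(-6.0000,0); λ=-12 ⇒ h* = (6)/12 = 0.5000.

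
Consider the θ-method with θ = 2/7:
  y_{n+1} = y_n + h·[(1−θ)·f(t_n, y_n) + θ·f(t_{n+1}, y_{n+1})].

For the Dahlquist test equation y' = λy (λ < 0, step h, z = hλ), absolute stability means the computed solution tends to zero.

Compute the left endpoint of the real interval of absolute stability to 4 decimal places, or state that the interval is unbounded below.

left endpoint -4.6667.

On y'=λy, z=hλ:
  y_{n+1} = y_n + z·[5/7·y_n + 2/7·y_{n+1}] ⇒ (1 − 2/7z)y_{n+1} = (1 + 5/7z)y_n
  so R(z) = (1 + 5/7z)/(1 − 2/7z).

Boundary: |R(x)|=1, x<0.
x=-0.34: |R|=0.6901
R=−1: 1+5/7x = −1+2/7x ⇒ -3/7x=2 ⇒ x=2/(-3/7)=-4.6667
Confirm numerically:
  x=-3.714: |R|=0.80191 <1
  x=-2.718: |R|=0.52991 <1
  x=-2.654: |R|=0.50942 <1
  x=-2.142: |R|=0.32878 <1
  x=-5.221: |R|=1.09534 >1
  x=-5.136: |R|=1.08152 >1
  x=-4.761: |R|=1.01713 >1
So |R|<1 on (-4.6667, 0).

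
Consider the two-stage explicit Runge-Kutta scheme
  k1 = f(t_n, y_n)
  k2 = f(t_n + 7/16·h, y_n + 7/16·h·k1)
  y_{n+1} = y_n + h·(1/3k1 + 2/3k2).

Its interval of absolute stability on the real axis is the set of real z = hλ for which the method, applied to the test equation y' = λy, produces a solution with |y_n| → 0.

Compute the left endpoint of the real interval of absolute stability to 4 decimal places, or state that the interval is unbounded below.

z* = -3.4286.

With y'=λy (z=hλ):
  k1=λy_n ⇒ h·k1=z·y_n;  k2=λ(1+7/16z)y_n ⇒ h·k2=z(1+7/16z)y_n
  y_{n+1}/y_n = 1 + 1/3z + 2/3z(1+7/16z) = 1 + z + 7/24z²
  Hence R(z) = 1 + z + 7/24z².

Boundary: |R(x)|=1, x<0.
x=-0.53: |R|=0.5519
R=1: x+7/24x²=0 ⇒ x=−24/7=-3.4286; min R=1−1/(4·7/24)=0.1429>−1
Confirm numerically:
  x=-2.547: |R|=0.34510 <1
  x=-2.491: |R|=0.31882 <1
  x=-2.490: |R|=0.31836 <1
  x=-2.392: |R|=0.27682 <1
  x=-3.924: |R|=1.56702 >1
  x=-3.720: |R|=1.31620 >1
  x=-3.613: |R|=1.19435 >1
Stable set (-3.4286, 0).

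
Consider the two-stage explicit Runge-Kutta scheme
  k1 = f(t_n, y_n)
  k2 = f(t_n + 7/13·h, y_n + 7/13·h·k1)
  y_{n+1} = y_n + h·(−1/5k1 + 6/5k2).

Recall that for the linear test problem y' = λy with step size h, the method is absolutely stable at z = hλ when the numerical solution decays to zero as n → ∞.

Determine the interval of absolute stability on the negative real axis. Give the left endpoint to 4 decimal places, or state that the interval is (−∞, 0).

z∈(-1.5476,0).

Test eqn y'=λy, z=hλ:
  k1=λy_n ⇒ h·k1=z·y_n;  k2=λ(1+7/13z)y_n ⇒ h·k2=z(1+7/13z)y_n
  y_{n+1}/y_n = 1 − 1/5z + 6/5z(1+7/13z) = 1 + z + 42/65z²
  Hence R(z) = 1 + z + 42/65z².

Find x<0 with |R(x)|<1.
x=-0.77: |R|=0.6131
R=1: x+42/65x²=0 ⇒ x=−65/42=-1.5476; min R=1−1/(4·42/65)=0.6131>−1
Confirm numerically:
  x=-1.365: |R|=0.83893 <1
  x=-0.998: |R|=0.64557 <1
  x=-0.894: |R|=0.62243 <1
  x=-0.673: |R|=0.61966 <1
  x=-1.952: |R|=1.51004 >1
  x=-1.841: |R|=1.34900 >1
  x=-1.730: |R|=1.20387 >1
Interval (-1.5476, 0).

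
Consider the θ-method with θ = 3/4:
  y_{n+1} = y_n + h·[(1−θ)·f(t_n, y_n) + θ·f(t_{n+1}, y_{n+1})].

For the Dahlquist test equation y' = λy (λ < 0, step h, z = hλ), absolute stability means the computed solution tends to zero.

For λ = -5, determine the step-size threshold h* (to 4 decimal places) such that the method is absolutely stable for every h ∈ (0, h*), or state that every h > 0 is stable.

(−∞, 0) — no finite endpoint. Any h>0 works for λ=-5.

With y'=λy (z=hλ):
  y_{n+1} = y_n + z·[1/4·y_n + 3/4·y_{n+1}] ⇒ (1 − 3/4z)y_{n+1} = (1 + 1/4z)y_n
  ⇒ R(z) = (1 + 1/4z)/(1 − 3/4z).

Find x<0 with |R(x)|<1.
x=-0.41: |R|=0.6864
x=-2: |R|=0.2000
x=-10: |R|=0.1765
x=-100: |R|=0.3158
θ=3/4≥1/2 ⇒ |1+1/4x|<|1−3/4x| ∀x<0 ⇒ unbounded interval.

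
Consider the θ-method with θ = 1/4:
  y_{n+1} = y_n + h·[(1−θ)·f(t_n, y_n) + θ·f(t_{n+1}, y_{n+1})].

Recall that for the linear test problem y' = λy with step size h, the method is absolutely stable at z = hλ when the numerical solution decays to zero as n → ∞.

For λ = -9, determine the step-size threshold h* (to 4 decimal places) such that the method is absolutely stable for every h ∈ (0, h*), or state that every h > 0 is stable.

(-4.0000,0); λ=-9 ⇒ h* = (4)/9 = 0.4444.

Test eqn y'=λy, z=hλ:
  y_{n+1} = y_n + z·[3/4·y_n + 1/4·y_{n+1}] ⇒ (1 − 1/4z)y_{n+1} = (1 + 3/4z)y_n
  so R(z) = (1 + 3/4z)/(1 − 1/4z).

Solve |R(x)|<1 on ℝ⁻.
x=-1.42: |R|=0.0480
R=−1: 1+3/4x = −1+1/4x ⇒ -1/2x=2 ⇒ x=2/(-1/2)=-4.0000
Confirm numerically:
  x=-3.819: |R|=0.95370 <1
  x=-3.053: |R|=0.73146 <1
  x=-1.887: |R|=0.28215 <1
  x=-4.161: |R|=1.03946 >1
  x=-4.150: |R|=1.03681 >1
Interval (-4.0000, 0).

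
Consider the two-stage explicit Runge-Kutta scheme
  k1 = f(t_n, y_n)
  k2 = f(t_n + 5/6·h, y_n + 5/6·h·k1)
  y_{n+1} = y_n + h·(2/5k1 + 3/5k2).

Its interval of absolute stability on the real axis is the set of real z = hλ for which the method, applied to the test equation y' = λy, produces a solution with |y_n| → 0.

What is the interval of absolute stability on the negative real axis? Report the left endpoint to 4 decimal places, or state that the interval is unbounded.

On y'=λy, z=hλ:
  k1=λy_n ⇒ h·k1=z·y_n;  k2=λ(1+5/6z)y_n ⇒ h·k2=z(1+5/6z)y_n
  y_{n+1}/y_n = 1 + 2/5z + 3/5z(1+5/6z) = 1 + z + 1/2z²
  R(z) = 1 + z + 1/2z².

Find x<0 with |R(x)|<1.
x=-1.2: |R|=0.5200
R=1: x+1/2x²=0 ⇒ x=−2=-2.0000; min R=1−1/(4·1/2)=0.5000>−1
Confirm numerically:
  x=-1.814: |R|=0.83130 <1
  x=-1.365: |R|=0.56661 <1
  x=-0.942: |R|=0.50168 <1
  x=-2.332: |R|=1.38711 >1
  x=-2.147: |R|=1.15780 >1
  x=-2.035: |R|=1.03561 >1
Stable set (-2.0000, 0).

(-2.0000, 0).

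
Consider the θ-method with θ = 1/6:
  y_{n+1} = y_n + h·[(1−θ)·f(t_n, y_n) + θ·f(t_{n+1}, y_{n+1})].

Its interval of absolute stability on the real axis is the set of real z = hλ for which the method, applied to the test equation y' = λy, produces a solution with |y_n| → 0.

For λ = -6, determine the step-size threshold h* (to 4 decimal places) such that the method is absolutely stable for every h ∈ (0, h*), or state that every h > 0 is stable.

(-3.0000,0); λ=-6 ⇒ h* = (3)/6 = 0.5000.

Set f=λy, z=hλ:
  y_{n+1} = y_n + z·[5/6·y_n + 1/6·y_{n+1}] ⇒ (1 − 1/6z)y_{n+1} = (1 + 5/6z)y_n
  R(z) = (1 + 5/6z)/(1 − 1/6z).

Boundary: |R(x)|=1, x<0.
x=-1.22: |R|=0.0139
R=−1: 1+5/6x = −1+1/6x ⇒ -2/3x=2 ⇒ x=2/(-2/3)=-3.0000
Confirm numerically:
  x=-2.791: |R|=0.90490 <1
  x=-1.369: |R|=0.11467 <1
  x=-1.332: |R|=0.09002 <1
  x=-3.493: |R|=1.20773 >1
  x=-3.449: |R|=1.19007 >1
  x=-3.230: |R|=1.09967 >1
So |R|<1 on (-3.0000, 0).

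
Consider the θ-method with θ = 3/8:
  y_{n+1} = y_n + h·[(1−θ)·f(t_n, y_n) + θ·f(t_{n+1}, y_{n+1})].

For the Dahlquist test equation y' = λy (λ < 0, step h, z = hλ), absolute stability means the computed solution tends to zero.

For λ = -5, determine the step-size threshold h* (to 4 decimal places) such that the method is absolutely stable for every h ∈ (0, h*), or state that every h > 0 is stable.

(-8.0000,0); λ=-5 ⇒ h* = (8)/5 = 1.6000.

With y'=λy (z=hλ):
  y_{n+1} = y_n + z·[5/8·y_n + 3/8·y_{n+1}] ⇒ (1 − 3/8z)y_{n+1} = (1 + 5/8z)y_n
  ⇒ R(z) = (1 + 5/8z)/(1 − 3/8z).

Boundary: |R(x)|=1, x<0.
x=-1.42: |R|=0.0734
R=−1: 1+5/8x = −1+3/8x ⇒ -1/4x=2 ⇒ x=2/(-1/4)=-8.0000
Confirm numerically:
  x=-7.689: |R|=0.97998 <1
  x=-6.971: |R|=0.92882 <1
  x=-3.310: |R|=0.47685 <1
  x=-8.481: |R|=1.02877 >1
  x=-8.273: |R|=1.01664 >1
So |R|<1 on (-8.0000, 0).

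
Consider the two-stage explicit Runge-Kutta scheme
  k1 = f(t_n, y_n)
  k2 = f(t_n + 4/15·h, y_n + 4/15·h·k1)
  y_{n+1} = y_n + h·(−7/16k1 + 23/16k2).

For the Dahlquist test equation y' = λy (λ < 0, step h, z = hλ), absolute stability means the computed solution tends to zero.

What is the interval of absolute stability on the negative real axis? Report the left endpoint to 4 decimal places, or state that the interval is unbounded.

z∈(-2.6087,0).

With y'=λy (z=hλ):
  k1=λy_n ⇒ h·k1=z·y_n;  k2=λ(1+4/15z)y_n ⇒ h·k2=z(1+4/15z)y_n
  y_{n+1}/y_n = 1 − 7/16z + 23/16z(1+4/15z) = 1 + z + 23/60z²
  R(z) = 1 + z + 23/60z².

Boundary: |R(x)|=1, x<0.
x=-0.49: |R|=0.6020
R=1: x+23/60x²=0 ⇒ x=−60/23=-2.6087; min R=1−1/(4·23/60)=0.3478>−1
Confirm numerically:
  x=-2.352: |R|=0.76856 <1
  x=-1.629: |R|=0.38823 <1
  x=-1.049: |R|=0.37282 <1
  x=-3.069: |R|=1.54153 >1
  x=-3.043: |R|=1.50661 >1
So |R|<1 on (-2.6087, 0).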